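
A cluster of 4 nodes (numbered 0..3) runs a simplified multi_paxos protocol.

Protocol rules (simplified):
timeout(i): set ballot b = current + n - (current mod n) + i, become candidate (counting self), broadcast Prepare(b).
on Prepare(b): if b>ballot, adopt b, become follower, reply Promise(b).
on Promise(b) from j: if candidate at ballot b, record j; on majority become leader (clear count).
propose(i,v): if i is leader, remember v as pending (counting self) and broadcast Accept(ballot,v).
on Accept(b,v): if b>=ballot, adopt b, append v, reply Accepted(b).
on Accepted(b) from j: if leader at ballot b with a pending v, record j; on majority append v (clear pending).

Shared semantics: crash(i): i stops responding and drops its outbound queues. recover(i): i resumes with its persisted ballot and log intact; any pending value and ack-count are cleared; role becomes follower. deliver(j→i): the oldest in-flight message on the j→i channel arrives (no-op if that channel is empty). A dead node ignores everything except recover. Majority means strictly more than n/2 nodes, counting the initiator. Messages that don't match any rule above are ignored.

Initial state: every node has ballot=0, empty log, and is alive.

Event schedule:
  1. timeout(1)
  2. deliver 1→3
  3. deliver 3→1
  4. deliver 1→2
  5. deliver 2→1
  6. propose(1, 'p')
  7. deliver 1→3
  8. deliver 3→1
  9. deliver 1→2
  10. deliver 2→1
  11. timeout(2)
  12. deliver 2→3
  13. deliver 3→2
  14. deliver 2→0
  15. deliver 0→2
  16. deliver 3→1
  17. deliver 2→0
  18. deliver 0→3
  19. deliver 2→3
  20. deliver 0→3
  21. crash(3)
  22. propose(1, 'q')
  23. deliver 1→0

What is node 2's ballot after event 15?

step 1 timeout(1): 1={cand,b=5,log=-}
step 2 deliver 1→3: 3={foll,b=5,log=-}
step 3 deliver 3→1: —
step 4 deliver 1→2: 2={foll,b=5,log=-}
step 5 deliver 2→1: 1={lead,b=5,log=-}
step 6 propose(1,'p'): —
step 7 deliver 1→3: 3={foll,b=5,log=p}
step 8 deliver 3→1: —
step 9 deliver 1→2: 2={foll,b=5,log=p}
step 10 deliver 2→1: 1={lead,b=5,log=p}
step 11 timeout(2): 2={cand,b=10,log=p}
step 12 deliver 2→3: 3={foll,b=10,log=p}
step 13 deliver 3→2: —
step 14 deliver 2→0: 0={foll,b=10,log=-}
step 15 deliver 0→2: 2={lead,b=10,log=p}

10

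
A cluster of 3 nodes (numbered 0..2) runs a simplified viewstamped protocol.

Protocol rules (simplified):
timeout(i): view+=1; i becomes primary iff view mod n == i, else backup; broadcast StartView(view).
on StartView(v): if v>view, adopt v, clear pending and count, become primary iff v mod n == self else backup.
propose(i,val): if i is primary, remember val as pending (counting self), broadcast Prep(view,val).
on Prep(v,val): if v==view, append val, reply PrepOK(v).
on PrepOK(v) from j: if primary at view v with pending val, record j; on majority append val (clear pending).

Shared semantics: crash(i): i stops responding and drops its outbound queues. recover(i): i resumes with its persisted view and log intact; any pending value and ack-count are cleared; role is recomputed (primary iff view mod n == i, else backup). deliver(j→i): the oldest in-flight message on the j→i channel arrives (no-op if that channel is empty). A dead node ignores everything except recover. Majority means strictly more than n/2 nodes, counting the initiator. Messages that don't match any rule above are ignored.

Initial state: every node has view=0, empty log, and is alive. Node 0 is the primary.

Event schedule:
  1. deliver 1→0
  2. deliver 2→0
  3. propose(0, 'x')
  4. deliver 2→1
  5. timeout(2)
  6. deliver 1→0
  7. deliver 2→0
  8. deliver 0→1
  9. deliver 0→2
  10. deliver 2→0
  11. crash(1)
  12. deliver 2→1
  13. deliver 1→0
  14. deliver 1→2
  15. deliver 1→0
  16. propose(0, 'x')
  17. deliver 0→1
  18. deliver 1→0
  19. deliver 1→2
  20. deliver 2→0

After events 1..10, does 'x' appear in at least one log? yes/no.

yes

[1] deliver 1→0 → ∅
[2] deliver 2→0 → ∅
[3] propose(0,'x') → ∅
[4] deliver 2→1 → ∅
[5] timeout(2) → N2(back v1 [-])
[6] deliver 1→0 → ∅
[7] deliver 2→0 → N0(back v1 [-])
[8] deliver 0→1 → N1(back v0 [x])
[9] deliver 0→2 → ∅
[10] deliver 2→0 → ∅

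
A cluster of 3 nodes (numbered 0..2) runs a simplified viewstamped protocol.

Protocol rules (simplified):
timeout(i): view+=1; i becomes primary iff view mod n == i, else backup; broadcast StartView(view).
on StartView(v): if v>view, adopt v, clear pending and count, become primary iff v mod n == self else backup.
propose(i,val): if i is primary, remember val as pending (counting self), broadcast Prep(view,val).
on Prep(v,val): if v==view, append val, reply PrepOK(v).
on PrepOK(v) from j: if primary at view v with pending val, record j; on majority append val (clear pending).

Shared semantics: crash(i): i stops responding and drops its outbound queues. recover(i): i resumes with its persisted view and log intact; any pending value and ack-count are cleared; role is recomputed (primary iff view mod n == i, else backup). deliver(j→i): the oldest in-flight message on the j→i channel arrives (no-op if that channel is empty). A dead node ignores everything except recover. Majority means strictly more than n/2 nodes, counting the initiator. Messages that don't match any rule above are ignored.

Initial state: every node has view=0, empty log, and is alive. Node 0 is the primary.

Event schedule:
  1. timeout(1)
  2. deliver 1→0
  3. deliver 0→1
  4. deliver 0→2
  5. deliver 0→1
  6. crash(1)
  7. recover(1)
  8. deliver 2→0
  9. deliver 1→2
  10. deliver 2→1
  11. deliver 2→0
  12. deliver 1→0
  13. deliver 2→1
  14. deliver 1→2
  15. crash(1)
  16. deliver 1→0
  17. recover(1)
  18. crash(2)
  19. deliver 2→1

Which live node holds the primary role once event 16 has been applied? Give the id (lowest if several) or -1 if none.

-1

[1] timeout(1) → N1(prim v1 [-])
[2] deliver 1→0 → N0(back v1 [-])
[3] deliver 0→1 → ∅
[4] deliver 0→2 → ∅
[5] deliver 0→1 → ∅
[6] crash(1) → N1(✗prim v1 [-])
[7] recover(1) → N1(prim v1 [-])
[8] deliver 2→0 → ∅
[9] deliver 1→2 → ∅
[10] deliver 2→1 → ∅
[11] deliver 2→0 → ∅
[12] deliver 1→0 → ∅
[13] deliver 2→1 → ∅
[14] deliver 1→2 → ∅
[15] crash(1) → N1(✗prim v1 [-])
[16] deliver 1→0 → ∅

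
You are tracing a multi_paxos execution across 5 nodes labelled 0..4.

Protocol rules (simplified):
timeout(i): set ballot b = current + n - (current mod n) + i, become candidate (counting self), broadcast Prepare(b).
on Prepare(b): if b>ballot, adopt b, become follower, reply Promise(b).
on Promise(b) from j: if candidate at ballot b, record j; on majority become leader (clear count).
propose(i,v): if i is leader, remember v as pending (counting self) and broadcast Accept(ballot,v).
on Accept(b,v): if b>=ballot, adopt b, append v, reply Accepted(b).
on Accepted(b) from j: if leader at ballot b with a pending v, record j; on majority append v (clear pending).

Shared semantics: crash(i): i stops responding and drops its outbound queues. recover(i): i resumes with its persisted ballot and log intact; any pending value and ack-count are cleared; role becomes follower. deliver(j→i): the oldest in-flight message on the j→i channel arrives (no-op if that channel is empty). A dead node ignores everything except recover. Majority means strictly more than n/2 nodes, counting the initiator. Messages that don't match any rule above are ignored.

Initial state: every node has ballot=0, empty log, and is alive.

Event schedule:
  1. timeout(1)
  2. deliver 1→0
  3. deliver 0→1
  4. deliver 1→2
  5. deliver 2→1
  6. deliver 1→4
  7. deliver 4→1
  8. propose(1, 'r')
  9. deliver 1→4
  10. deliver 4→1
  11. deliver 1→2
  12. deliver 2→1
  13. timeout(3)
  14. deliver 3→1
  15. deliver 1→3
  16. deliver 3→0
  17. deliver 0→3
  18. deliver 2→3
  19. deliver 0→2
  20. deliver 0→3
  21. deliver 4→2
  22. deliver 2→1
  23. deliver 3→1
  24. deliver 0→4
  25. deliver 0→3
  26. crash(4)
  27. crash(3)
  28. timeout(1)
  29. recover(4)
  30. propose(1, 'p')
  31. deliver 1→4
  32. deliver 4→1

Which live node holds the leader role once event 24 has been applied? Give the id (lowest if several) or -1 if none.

-1

step 1 timeout(1): 1={cand,b=6,log=-}
step 2 deliver 1→0: 0={foll,b=6,log=-}
step 3 deliver 0→1: —
step 4 deliver 1→2: 2={foll,b=6,log=-}
step 5 deliver 2→1: 1={lead,b=6,log=-}
step 6 deliver 1→4: 4={foll,b=6,log=-}
step 7 deliver 4→1: —
step 8 propose(1,'r'): —
step 9 deliver 1→4: 4={foll,b=6,log=r}
step 10 deliver 4→1: —
step 11 deliver 1→2: 2={foll,b=6,log=r}
step 12 deliver 2→1: 1={lead,b=6,log=r}
step 13 timeout(3): 3={cand,b=8,log=-}
step 14 deliver 3→1: 1={foll,b=8,log=r}
step 15 deliver 1→3: —
step 16 deliver 3→0: 0={foll,b=8,log=-}
step 17 deliver 0→3: —
step 18 deliver 2→3: —
step 19 deliver 0→2: —
step 20 deliver 0→3: —
step 21 deliver 4→2: —
step 22 deliver 2→1: —
step 23 deliver 3→1: —
step 24 deliver 0→4: —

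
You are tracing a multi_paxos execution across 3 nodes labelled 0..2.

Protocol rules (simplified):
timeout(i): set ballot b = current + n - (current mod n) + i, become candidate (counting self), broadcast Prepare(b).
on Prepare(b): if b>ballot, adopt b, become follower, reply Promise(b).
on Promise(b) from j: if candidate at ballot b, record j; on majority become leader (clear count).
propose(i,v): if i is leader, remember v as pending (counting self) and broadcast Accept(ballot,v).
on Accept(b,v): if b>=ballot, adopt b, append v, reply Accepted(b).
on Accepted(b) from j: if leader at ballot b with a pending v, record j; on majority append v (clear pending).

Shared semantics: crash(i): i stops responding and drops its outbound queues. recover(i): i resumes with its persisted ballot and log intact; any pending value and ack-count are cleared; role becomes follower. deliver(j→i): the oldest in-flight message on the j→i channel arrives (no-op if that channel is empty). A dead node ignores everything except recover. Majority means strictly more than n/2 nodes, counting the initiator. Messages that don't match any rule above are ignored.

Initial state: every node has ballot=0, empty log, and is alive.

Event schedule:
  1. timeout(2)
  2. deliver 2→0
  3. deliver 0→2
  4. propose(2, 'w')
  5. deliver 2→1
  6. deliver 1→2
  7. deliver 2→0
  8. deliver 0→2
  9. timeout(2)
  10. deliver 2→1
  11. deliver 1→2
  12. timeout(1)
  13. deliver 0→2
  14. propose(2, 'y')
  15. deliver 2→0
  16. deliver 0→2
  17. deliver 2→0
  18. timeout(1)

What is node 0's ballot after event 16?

8

e1 timeout(2): 2[cand,b=5,-]
e2 deliver 2→0: 0[foll,b=5,-]
e3 deliver 0→2: 2[lead,b=5,-]
e4 propose(2,'w'): ·
e5 deliver 2→1: 1[foll,b=5,-]
e6 deliver 1→2: ·
e7 deliver 2→0: 0[foll,b=5,w]
e8 deliver 0→2: 2[lead,b=5,w]
e9 timeout(2): 2[cand,b=8,w]
e10 deliver 2→1: 1[foll,b=5,w]
e11 deliver 1→2: ·
e12 timeout(1): 1[cand,b=7,w]
e13 deliver 0→2: ·
e14 propose(2,'y'): ·
e15 deliver 2→0: 0[foll,b=8,w]
e16 deliver 0→2: 2[lead,b=8,w]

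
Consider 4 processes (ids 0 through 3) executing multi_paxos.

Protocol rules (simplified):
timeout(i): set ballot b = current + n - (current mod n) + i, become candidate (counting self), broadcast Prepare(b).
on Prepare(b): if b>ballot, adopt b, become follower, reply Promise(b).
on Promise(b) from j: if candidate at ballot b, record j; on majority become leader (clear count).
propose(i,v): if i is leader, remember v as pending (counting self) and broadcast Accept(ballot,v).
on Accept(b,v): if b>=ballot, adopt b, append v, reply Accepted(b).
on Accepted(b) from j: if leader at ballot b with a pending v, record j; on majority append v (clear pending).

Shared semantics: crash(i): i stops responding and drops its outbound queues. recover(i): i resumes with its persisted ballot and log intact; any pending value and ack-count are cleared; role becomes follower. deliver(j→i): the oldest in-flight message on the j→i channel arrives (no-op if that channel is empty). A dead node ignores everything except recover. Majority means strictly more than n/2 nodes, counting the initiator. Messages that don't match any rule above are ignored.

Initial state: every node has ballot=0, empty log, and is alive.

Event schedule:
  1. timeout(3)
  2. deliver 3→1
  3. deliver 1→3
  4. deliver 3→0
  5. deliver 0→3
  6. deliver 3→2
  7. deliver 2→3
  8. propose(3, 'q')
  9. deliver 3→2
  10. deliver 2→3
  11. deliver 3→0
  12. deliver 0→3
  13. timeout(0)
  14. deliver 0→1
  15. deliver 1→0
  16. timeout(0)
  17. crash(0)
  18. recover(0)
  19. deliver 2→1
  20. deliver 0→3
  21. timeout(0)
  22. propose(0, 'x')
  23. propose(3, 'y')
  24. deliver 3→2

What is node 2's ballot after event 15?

after 1 — timeout(3): n3:cand/b7/[-]
after 2 — deliver 3→1: n1:foll/b7/[-]
after 3 — deliver 1→3: ·
after 4 — deliver 3→0: n0:foll/b7/[-]
after 5 — deliver 0→3: n3:lead/b7/[-]
after 6 — deliver 3→2: n2:foll/b7/[-]
after 7 — deliver 2→3: ·
after 8 — propose(3,'q'): ·
after 9 — deliver 3→2: n2:foll/b7/[q]
after 10 — deliver 2→3: ·
after 11 — deliver 3→0: n0:foll/b7/[q]
after 12 — deliver 0→3: n3:lead/b7/[q]
after 13 — timeout(0): n0:cand/b8/[q]
after 14 — deliver 0→1: n1:foll/b8/[-]
after 15 — deliver 1→0: ·

7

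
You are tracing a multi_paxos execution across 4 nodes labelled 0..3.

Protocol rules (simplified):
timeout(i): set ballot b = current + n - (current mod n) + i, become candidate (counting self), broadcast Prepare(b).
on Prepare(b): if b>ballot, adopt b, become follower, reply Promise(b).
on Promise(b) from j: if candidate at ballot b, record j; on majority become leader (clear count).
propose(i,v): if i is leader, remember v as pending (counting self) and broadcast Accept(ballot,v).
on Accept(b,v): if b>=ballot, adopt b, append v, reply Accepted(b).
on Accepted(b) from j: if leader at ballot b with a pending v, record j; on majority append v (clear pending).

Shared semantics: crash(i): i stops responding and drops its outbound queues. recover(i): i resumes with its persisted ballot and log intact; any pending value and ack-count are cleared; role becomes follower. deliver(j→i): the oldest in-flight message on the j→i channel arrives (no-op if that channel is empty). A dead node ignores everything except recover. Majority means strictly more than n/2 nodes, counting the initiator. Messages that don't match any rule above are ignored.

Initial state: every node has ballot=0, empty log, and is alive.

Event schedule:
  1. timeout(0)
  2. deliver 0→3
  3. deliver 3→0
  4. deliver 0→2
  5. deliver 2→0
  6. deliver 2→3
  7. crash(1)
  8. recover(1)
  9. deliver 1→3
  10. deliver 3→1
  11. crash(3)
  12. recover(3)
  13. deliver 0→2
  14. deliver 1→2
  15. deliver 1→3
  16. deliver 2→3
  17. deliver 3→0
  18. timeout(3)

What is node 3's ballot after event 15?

[1] timeout(0) → N0(cand b4 [-])
[2] deliver 0→3 → N3(foll b4 [-])
[3] deliver 3→0 → ∅
[4] deliver 0→2 → N2(foll b4 [-])
[5] deliver 2→0 → N0(lead b4 [-])
[6] deliver 2→3 → ∅
[7] crash(1) → N1(✗foll b0 [-])
[8] recover(1) → N1(foll b0 [-])
[9] deliver 1→3 → ∅
[10] deliver 3→1 → ∅
[11] crash(3) → N3(✗foll b4 [-])
[12] recover(3) → N3(foll b4 [-])
[13] deliver 0→2 → ∅
[14] deliver 1→2 → ∅
[15] deliver 1→3 → ∅

4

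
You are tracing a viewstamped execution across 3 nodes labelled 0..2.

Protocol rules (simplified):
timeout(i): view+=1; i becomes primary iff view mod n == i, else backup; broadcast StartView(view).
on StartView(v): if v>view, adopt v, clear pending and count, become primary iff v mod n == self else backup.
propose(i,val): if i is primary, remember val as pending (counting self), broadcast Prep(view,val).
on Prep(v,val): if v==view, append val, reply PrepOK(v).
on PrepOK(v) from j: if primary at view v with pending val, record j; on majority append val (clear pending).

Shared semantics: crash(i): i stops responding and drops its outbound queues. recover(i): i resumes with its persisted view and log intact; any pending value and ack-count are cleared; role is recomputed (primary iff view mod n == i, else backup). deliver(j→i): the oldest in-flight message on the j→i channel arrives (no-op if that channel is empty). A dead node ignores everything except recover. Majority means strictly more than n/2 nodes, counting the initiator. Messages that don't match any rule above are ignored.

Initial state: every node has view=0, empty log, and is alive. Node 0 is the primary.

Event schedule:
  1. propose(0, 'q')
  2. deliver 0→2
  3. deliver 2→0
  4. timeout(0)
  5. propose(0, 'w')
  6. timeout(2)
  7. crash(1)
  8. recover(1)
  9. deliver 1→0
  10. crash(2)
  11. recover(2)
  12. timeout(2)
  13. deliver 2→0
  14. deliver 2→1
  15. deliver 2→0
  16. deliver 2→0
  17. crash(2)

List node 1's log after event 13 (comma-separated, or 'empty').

empty

[1] propose(0,'q') → ∅
[2] deliver 0→2 → N2(back v0 [q])
[3] deliver 2→0 → N0(prim v0 [q])
[4] timeout(0) → N0(back v1 [q])
[5] propose(0,'w') → ∅
[6] timeout(2) → N2(back v1 [q])
[7] crash(1) → N1(✗back v0 [-])
[8] recover(1) → N1(back v0 [-])
[9] deliver 1→0 → ∅
[10] crash(2) → N2(✗back v1 [q])
[11] recover(2) → N2(back v1 [q])
[12] timeout(2) → N2(prim v2 [q])
[13] deliver 2→0 → N0(back v2 [q])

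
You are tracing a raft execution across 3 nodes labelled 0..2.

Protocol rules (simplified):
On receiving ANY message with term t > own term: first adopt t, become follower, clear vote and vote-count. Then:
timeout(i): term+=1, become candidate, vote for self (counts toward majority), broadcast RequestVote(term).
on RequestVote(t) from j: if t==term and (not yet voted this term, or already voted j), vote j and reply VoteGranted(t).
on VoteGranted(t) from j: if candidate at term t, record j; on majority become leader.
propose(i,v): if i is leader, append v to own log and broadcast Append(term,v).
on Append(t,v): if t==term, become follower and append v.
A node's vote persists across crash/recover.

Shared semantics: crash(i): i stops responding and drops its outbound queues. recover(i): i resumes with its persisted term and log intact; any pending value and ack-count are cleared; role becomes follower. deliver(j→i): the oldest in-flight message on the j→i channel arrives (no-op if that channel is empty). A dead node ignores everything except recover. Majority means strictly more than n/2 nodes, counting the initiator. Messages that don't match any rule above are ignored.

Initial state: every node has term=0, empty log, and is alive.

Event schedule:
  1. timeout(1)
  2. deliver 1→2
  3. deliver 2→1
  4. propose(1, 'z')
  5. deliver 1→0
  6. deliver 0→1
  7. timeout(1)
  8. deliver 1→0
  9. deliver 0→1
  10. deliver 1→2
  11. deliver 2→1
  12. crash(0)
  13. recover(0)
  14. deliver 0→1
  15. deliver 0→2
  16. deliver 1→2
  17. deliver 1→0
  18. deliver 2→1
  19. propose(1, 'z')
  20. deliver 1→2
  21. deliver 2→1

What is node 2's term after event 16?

1. timeout(1):  <1:cand t1 ->
2. deliver 1→2:  <2:foll t1 ->
3. deliver 2→1:  <1:lead t1 ->
4. propose(1,'z'):  <1:lead t1 z>
5. deliver 1→0:  <0:foll t1 ->
6. deliver 0→1:  nop
7. timeout(1):  <1:cand t2 z>
8. deliver 1→0:  <0:foll t1 z>
9. deliver 0→1:  nop
10. deliver 1→2:  <2:foll t1 z>
11. deliver 2→1:  nop
12. crash(0):  <0:✗foll t1 z>
13. recover(0):  <0:foll t1 z>
14. deliver 0→1:  nop
15. deliver 0→2:  nop
16. deliver 1→2:  <2:foll t2 z>

2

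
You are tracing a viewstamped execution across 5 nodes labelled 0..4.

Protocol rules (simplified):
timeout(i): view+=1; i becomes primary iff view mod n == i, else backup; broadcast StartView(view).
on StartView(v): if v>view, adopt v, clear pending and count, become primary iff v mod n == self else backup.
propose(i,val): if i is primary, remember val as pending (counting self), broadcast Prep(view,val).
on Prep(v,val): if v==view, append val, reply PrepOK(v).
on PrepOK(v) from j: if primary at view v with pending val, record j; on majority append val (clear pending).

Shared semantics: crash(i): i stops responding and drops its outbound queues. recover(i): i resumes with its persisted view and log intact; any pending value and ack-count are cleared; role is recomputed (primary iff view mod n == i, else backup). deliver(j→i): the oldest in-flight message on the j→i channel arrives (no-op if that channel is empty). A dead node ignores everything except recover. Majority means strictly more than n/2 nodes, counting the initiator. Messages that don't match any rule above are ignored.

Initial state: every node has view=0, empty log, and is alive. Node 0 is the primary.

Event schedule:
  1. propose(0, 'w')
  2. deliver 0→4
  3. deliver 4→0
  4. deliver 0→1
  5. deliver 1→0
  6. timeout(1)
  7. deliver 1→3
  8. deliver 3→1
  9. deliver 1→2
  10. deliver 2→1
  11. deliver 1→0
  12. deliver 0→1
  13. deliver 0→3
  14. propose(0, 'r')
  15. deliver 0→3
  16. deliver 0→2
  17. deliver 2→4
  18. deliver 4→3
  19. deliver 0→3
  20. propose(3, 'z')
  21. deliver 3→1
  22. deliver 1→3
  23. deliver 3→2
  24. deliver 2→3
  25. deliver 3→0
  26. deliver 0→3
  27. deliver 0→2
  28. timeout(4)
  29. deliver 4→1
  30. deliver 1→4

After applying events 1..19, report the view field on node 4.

0

step 1 propose(0,'w'): —
step 2 deliver 0→4: 4={back,v=0,log=w}
step 3 deliver 4→0: —
step 4 deliver 0→1: 1={back,v=0,log=w}
step 5 deliver 1→0: 0={prim,v=0,log=w}
step 6 timeout(1): 1={prim,v=1,log=w}
step 7 deliver 1→3: 3={back,v=1,log=-}
step 8 deliver 3→1: —
step 9 deliver 1→2: 2={back,v=1,log=-}
step 10 deliver 2→1: —
step 11 deliver 1→0: 0={back,v=1,log=w}
step 12 deliver 0→1: —
step 13 deliver 0→3: —
step 14 propose(0,'r'): —
step 15 deliver 0→3: —
step 16 deliver 0→2: —
step 17 deliver 2→4: —
step 18 deliver 4→3: —
step 19 deliver 0→3: —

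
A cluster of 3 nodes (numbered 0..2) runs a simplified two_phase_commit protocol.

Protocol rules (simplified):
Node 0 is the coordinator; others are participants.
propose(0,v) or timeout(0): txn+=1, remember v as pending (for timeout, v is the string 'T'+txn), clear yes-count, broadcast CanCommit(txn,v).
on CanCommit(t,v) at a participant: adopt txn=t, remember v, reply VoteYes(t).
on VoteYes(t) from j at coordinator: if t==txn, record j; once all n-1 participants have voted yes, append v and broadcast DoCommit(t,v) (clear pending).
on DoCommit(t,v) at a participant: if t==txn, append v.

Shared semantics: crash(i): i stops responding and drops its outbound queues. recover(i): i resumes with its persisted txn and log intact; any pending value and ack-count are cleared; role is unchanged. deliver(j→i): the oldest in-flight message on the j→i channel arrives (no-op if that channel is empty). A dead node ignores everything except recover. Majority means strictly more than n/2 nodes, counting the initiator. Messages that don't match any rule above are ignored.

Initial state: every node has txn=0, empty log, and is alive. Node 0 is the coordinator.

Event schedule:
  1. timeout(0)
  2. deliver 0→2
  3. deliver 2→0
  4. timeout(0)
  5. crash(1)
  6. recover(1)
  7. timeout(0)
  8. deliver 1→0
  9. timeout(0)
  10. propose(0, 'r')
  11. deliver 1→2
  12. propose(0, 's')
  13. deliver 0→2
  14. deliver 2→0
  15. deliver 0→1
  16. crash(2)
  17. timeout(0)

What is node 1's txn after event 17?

after 1 — timeout(0): n0:coor/t1/[-]
after 2 — deliver 0→2: n2:part/t1/[-]
after 3 — deliver 2→0: ·
after 4 — timeout(0): n0:coor/t2/[-]
after 5 — crash(1): n1:✗part/t0/[-]
after 6 — recover(1): n1:part/t0/[-]
after 7 — timeout(0): n0:coor/t3/[-]
after 8 — deliver 1→0: ·
after 9 — timeout(0): n0:coor/t4/[-]
after 10 — propose(0,'r'): n0:coor/t5/[-]
after 11 — deliver 1→2: ·
after 12 — propose(0,'s'): n0:coor/t6/[-]
after 13 — deliver 0→2: n2:part/t2/[-]
after 14 — deliver 2→0: ·
after 15 — deliver 0→1: n1:part/t1/[-]
after 16 — crash(2): n2:✗part/t2/[-]
after 17 — timeout(0): n0:coor/t7/[-]

1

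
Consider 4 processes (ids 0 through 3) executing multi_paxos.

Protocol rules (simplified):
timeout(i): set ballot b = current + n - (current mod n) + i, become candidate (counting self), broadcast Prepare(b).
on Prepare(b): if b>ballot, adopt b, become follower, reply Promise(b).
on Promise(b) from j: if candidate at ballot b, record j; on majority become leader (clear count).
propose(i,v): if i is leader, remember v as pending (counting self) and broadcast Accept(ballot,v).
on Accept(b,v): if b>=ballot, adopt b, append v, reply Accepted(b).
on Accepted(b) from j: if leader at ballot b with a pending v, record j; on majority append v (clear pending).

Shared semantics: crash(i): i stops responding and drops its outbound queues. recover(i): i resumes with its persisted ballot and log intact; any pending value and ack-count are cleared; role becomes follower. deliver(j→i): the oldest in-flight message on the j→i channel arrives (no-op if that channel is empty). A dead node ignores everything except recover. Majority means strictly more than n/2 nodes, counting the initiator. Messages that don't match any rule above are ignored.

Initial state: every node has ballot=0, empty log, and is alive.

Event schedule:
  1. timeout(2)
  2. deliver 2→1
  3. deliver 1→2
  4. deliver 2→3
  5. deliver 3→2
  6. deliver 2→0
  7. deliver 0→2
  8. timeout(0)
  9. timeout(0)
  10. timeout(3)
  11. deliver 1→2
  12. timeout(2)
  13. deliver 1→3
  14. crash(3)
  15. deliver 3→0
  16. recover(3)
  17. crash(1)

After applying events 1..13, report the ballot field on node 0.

12

step 1 timeout(2): 2={cand,b=6,log=-}
step 2 deliver 2→1: 1={foll,b=6,log=-}
step 3 deliver 1→2: —
step 4 deliver 2→3: 3={foll,b=6,log=-}
step 5 deliver 3→2: 2={lead,b=6,log=-}
step 6 deliver 2→0: 0={foll,b=6,log=-}
step 7 deliver 0→2: —
step 8 timeout(0): 0={cand,b=8,log=-}
step 9 timeout(0): 0={cand,b=12,log=-}
step 10 timeout(3): 3={cand,b=11,log=-}
step 11 deliver 1→2: —
step 12 timeout(2): 2={cand,b=10,log=-}
step 13 deliver 1→3: —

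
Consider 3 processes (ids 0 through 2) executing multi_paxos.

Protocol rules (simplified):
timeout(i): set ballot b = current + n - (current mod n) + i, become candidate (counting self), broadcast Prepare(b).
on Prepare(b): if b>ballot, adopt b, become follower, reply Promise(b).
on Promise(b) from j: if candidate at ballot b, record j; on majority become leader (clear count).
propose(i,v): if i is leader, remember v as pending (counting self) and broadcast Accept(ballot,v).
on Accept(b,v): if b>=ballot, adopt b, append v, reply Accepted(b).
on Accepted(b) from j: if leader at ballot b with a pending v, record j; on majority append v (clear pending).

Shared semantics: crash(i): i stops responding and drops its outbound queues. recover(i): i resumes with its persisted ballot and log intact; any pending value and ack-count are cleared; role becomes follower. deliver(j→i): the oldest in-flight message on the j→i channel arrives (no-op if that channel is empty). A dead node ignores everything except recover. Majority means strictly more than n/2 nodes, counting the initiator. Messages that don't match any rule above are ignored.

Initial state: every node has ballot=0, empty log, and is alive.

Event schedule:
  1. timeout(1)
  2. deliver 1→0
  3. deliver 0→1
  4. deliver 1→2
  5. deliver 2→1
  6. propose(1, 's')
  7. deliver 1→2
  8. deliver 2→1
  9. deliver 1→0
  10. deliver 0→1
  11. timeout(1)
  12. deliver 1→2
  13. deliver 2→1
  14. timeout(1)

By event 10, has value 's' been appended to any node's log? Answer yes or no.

after 1 — timeout(1): n1:cand/b4/[-]
after 2 — deliver 1→0: n0:foll/b4/[-]
after 3 — deliver 0→1: n1:lead/b4/[-]
after 4 — deliver 1→2: n2:foll/b4/[-]
after 5 — deliver 2→1: ·
after 6 — propose(1,'s'): ·
after 7 — deliver 1→2: n2:foll/b4/[s]
after 8 — deliver 2→1: n1:lead/b4/[s]
after 9 — deliver 1→0: n0:foll/b4/[s]
after 10 — deliver 0→1: ·

yes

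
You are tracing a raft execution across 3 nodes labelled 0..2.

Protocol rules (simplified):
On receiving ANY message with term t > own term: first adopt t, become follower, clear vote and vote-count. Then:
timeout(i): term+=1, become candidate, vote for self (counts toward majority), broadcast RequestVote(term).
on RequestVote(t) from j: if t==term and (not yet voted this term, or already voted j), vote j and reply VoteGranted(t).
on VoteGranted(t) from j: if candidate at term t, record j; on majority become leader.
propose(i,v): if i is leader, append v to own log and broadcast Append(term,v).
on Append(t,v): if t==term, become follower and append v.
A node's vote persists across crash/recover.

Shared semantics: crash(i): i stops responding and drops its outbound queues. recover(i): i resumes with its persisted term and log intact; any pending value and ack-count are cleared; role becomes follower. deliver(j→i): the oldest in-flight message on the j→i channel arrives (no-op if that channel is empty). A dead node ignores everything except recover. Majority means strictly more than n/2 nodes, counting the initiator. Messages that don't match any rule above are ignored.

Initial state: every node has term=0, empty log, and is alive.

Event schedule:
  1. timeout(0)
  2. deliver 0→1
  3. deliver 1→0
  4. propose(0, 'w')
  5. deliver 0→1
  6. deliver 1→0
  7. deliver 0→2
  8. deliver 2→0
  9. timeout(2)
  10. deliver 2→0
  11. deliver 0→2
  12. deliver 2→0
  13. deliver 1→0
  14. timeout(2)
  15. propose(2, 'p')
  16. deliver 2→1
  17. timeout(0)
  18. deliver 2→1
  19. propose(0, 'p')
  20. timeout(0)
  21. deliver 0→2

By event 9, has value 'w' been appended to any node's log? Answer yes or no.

yes

[1] timeout(0) → N0(cand t1 [-])
[2] deliver 0→1 → N1(foll t1 [-])
[3] deliver 1→0 → N0(lead t1 [-])
[4] propose(0,'w') → N0(lead t1 [w])
[5] deliver 0→1 → N1(foll t1 [w])
[6] deliver 1→0 → ∅
[7] deliver 0→2 → N2(foll t1 [-])
[8] deliver 2→0 → ∅
[9] timeout(2) → N2(cand t2 [-])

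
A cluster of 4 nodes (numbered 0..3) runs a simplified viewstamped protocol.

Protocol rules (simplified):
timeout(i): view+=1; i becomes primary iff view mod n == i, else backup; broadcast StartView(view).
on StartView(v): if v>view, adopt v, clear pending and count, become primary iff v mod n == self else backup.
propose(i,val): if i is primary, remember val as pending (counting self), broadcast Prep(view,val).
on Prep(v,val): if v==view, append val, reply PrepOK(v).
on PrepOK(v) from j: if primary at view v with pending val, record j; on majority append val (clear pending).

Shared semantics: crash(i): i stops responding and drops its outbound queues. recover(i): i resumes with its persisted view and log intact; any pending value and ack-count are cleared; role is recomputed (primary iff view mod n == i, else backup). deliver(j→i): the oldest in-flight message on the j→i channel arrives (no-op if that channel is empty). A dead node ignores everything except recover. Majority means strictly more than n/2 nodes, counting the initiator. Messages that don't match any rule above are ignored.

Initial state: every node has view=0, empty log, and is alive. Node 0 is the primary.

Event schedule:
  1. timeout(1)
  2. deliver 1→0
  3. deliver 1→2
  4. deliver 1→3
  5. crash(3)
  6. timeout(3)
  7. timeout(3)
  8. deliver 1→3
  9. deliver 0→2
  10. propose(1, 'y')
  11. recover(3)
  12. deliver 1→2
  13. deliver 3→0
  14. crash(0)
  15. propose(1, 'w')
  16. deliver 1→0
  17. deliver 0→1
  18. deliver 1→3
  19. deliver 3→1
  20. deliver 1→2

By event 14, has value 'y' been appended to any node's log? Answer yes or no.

step 1 timeout(1): 1={prim,v=1,log=-}
step 2 deliver 1→0: 0={back,v=1,log=-}
step 3 deliver 1→2: 2={back,v=1,log=-}
step 4 deliver 1→3: 3={back,v=1,log=-}
step 5 crash(3): 3={✗back,v=1,log=-}
step 6 timeout(3): —
step 7 timeout(3): —
step 8 deliver 1→3: —
step 9 deliver 0→2: —
step 10 propose(1,'y'): —
step 11 recover(3): 3={back,v=1,log=-}
step 12 deliver 1→2: 2={back,v=1,log=y}
step 13 deliver 3→0: —
step 14 crash(0): 0={✗back,v=1,log=-}

yes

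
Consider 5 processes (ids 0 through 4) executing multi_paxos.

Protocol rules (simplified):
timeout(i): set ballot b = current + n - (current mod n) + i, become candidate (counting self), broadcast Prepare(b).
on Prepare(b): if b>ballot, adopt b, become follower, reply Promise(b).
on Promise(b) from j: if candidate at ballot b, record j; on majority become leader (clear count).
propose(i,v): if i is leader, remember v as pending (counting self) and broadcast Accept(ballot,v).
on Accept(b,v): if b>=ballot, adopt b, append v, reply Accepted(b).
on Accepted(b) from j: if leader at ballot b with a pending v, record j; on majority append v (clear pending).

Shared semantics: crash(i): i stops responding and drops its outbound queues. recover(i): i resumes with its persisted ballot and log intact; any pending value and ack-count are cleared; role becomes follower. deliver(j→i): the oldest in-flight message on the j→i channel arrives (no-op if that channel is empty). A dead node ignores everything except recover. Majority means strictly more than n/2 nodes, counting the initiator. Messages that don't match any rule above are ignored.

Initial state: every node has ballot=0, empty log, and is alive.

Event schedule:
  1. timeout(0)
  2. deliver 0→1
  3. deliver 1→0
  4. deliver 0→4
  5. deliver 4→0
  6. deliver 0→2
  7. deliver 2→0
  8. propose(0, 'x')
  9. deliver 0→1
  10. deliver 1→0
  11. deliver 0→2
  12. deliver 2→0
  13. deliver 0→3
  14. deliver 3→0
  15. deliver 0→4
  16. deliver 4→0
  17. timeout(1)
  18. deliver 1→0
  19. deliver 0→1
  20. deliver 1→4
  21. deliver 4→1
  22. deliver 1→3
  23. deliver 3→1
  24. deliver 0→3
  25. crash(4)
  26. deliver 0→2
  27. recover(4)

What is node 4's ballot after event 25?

11

step 1 timeout(0): 0={cand,b=5,log=-}
step 2 deliver 0→1: 1={foll,b=5,log=-}
step 3 deliver 1→0: —
step 4 deliver 0→4: 4={foll,b=5,log=-}
step 5 deliver 4→0: 0={lead,b=5,log=-}
step 6 deliver 0→2: 2={foll,b=5,log=-}
step 7 deliver 2→0: —
step 8 propose(0,'x'): —
step 9 deliver 0→1: 1={foll,b=5,log=x}
step 10 deliver 1→0: —
step 11 deliver 0→2: 2={foll,b=5,log=x}
step 12 deliver 2→0: 0={lead,b=5,log=x}
step 13 deliver 0→3: 3={foll,b=5,log=-}
step 14 deliver 3→0: —
step 15 deliver 0→4: 4={foll,b=5,log=x}
step 16 deliver 4→0: —
step 17 timeout(1): 1={cand,b=11,log=x}
step 18 deliver 1→0: 0={foll,b=11,log=x}
step 19 deliver 0→1: —
step 20 deliver 1→4: 4={foll,b=11,log=x}
step 21 deliver 4→1: 1={lead,b=11,log=x}
step 22 deliver 1→3: 3={foll,b=11,log=-}
step 23 deliver 3→1: —
step 24 deliver 0→3: —
step 25 crash(4): 4={✗foll,b=11,log=x}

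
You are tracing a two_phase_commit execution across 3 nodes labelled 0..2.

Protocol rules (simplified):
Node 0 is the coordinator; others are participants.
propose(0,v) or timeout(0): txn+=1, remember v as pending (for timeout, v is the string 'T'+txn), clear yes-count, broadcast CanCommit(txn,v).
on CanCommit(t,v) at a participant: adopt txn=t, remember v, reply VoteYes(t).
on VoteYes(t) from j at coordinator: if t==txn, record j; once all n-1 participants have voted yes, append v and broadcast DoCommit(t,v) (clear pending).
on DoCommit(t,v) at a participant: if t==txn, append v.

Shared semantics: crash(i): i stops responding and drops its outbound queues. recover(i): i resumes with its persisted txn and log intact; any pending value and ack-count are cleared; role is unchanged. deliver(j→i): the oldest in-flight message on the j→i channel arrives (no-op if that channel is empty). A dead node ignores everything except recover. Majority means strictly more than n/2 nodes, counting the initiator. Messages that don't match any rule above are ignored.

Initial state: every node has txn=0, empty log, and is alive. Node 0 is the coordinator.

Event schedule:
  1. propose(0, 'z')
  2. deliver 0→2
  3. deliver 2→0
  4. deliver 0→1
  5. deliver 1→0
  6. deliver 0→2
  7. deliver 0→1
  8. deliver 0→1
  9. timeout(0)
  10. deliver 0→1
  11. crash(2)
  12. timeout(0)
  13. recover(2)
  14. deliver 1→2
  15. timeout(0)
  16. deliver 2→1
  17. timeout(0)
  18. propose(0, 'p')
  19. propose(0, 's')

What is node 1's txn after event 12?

2

[1] propose(0,'z') → N0(coor t1 [-])
[2] deliver 0→2 → N2(part t1 [-])
[3] deliver 2→0 → ∅
[4] deliver 0→1 → N1(part t1 [-])
[5] deliver 1→0 → N0(coor t1 [z])
[6] deliver 0→2 → N2(part t1 [z])
[7] deliver 0→1 → N1(part t1 [z])
[8] deliver 0→1 → ∅
[9] timeout(0) → N0(coor t2 [z])
[10] deliver 0→1 → N1(part t2 [z])
[11] crash(2) → N2(✗part t1 [z])
[12] timeout(0) → N0(coor t3 [z])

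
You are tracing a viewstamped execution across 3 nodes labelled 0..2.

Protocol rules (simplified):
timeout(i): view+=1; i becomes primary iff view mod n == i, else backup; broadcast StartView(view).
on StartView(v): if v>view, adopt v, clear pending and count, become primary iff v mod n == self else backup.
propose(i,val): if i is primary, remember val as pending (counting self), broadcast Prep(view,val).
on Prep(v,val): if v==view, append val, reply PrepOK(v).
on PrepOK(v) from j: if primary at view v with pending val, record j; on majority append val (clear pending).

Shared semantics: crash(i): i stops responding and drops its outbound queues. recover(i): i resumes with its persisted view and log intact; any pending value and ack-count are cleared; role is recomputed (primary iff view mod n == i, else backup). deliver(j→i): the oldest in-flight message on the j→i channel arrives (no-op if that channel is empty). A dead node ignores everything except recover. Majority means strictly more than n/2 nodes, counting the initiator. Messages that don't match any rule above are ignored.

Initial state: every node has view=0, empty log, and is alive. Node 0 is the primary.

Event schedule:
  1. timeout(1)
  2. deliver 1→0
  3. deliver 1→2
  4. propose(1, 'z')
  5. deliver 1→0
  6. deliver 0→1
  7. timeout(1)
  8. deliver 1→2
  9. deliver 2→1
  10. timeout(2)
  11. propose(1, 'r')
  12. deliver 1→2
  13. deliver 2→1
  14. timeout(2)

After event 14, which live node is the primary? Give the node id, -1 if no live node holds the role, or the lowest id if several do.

-1

e1 timeout(1): 1[prim,v=1,-]
e2 deliver 1→0: 0[back,v=1,-]
e3 deliver 1→2: 2[back,v=1,-]
e4 propose(1,'z'): ·
e5 deliver 1→0: 0[back,v=1,z]
e6 deliver 0→1: 1[prim,v=1,z]
e7 timeout(1): 1[back,v=2,z]
e8 deliver 1→2: 2[back,v=1,z]
e9 deliver 2→1: ·
e10 timeout(2): 2[prim,v=2,z]
e11 propose(1,'r'): ·
e12 deliver 1→2: ·
e13 deliver 2→1: ·
e14 timeout(2): 2[back,v=3,z]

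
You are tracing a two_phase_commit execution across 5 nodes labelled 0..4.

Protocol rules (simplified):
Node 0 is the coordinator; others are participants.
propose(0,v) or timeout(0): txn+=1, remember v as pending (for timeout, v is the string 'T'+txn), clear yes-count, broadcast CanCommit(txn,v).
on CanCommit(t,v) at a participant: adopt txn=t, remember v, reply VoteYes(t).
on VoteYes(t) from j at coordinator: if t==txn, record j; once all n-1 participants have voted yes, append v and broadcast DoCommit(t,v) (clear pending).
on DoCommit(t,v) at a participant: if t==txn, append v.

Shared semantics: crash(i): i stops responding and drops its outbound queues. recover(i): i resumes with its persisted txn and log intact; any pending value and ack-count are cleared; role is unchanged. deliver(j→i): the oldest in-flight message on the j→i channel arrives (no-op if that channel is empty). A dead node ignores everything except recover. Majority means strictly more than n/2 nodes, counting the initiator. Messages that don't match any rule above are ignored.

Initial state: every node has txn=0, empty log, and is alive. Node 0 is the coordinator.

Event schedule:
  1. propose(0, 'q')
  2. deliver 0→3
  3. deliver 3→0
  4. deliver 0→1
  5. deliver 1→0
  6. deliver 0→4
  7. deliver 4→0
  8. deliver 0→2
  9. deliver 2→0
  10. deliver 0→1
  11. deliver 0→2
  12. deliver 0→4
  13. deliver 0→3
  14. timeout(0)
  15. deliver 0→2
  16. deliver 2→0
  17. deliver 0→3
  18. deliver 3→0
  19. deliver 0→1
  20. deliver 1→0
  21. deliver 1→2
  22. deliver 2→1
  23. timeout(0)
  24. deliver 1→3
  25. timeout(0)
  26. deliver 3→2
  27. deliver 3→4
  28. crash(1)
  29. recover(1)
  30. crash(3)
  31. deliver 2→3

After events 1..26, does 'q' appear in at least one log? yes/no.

yes

1. propose(0,'q'):  <0:coor t1 ->
2. deliver 0→3:  <3:part t1 ->
3. deliver 3→0:  nop
4. deliver 0→1:  <1:part t1 ->
5. deliver 1→0:  nop
6. deliver 0→4:  <4:part t1 ->
7. deliver 4→0:  nop
8. deliver 0→2:  <2:part t1 ->
9. deliver 2→0:  <0:coor t1 q>
10. deliver 0→1:  <1:part t1 q>
11. deliver 0→2:  <2:part t1 q>
12. deliver 0→4:  <4:part t1 q>
13. deliver 0→3:  <3:part t1 q>
14. timeout(0):  <0:coor t2 q>
15. deliver 0→2:  <2:part t2 q>
16. deliver 2→0:  nop
17. deliver 0→3:  <3:part t2 q>
18. deliver 3→0:  nop
19. deliver 0→1:  <1:part t2 q>
20. deliver 1→0:  nop
21. deliver 1→2:  nop
22. deliver 2→1:  nop
23. timeout(0):  <0:coor t3 q>
24. deliver 1→3:  nop
25. timeout(0):  <0:coor t4 q>
26. deliver 3→2:  nop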